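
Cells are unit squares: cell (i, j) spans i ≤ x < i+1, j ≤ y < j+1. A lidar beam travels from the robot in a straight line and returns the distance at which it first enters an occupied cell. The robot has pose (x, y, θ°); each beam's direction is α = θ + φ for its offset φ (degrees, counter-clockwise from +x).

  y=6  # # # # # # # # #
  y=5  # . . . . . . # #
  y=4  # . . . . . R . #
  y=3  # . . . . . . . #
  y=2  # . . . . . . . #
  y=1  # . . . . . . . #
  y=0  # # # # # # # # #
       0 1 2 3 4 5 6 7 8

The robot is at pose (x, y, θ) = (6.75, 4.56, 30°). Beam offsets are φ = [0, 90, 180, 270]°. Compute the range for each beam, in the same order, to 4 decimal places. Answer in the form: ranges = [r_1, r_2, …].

ranges = [0.8800, 1.6628, 6.6395, 2.5000]

beam 1: φ=0°, α=30°
  direction (0.8660, 0.5000); cell (6,4); t to first gridline: x 0.2887, y 0.8800 (then +1.1547 / +2.0000)
    (7,4) via x @ 0.2887
    (7,5) via y @ 0.8800  # hit
  → r_1 = 0.8800
beam 2: φ=90°, α=120°
  direction (-0.5000, 0.8660); cell (6,4); t to first gridline: x 1.5000, y 0.5081 (then +2.0000 / +1.1547)
    (6,5) via y @ 0.5081
    (5,5) via x @ 1.5000
    (5,6) via y @ 1.6628  # hit
  → r_2 = 1.6628
beam 3: φ=180°, α=210°
  direction (-0.8660, -0.5000); cell (6,4); t to first gridline: x 0.8660, y 1.1200 (then +1.1547 / +2.0000)
    (5,4) via x @ 0.8660
    (5,3) via y @ 1.1200
    (4,3) via x @ 2.0207
    (4,2) via y @ 3.1200
    (3,2) via x @ 3.1754
    (2,2) via x @ 4.3301
    (2,1) via y @ 5.1200
    (1,1) via x @ 5.4848
    (0,1) via x @ 6.6395  # hit
  → r_3 = 6.6395
beam 4: φ=270°, α=300°
  direction (0.5000, -0.8660); cell (6,4); t to first gridline: x 0.5000, y 0.6466 (then +2.0000 / +1.1547)
    (7,4) via x @ 0.5000
    (7,3) via y @ 0.6466
    (7,2) via y @ 1.8013
    (8,2) via x @ 2.5000  # hit
  → r_4 = 2.5000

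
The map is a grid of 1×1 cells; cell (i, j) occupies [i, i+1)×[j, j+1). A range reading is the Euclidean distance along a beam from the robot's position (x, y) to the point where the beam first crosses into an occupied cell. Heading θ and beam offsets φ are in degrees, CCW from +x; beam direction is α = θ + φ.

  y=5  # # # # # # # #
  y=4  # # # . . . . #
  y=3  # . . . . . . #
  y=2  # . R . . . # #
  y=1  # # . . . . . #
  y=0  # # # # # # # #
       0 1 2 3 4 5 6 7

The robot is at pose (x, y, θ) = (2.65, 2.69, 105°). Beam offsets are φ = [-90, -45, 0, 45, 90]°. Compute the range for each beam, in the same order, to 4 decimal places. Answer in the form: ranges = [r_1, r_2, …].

ranges = [4.5035, 2.6674, 1.3562, 1.9053, 1.7082]

beam 1: φ=-90°, α=15°
  d=(0.9659,0.2588)  start (2,2)  tX=0.3623 tY=1.1977  stride 1/|dx|=1.0353 1/|dy|=3.8637
    cross x-line → (3,2), t=0.3623
    cross y-line → (3,3), t=1.1977
    cross x-line → (4,3), t=1.3976
    cross x-line → (5,3), t=2.4329
    cross x-line → (6,3), t=3.4682
    cross x-line → (7,3), t=4.5035 (wall)
  → r_1 = 4.5035
beam 2: φ=-45°, α=60°
  d=(0.5000,0.8660)  start (2,2)  tX=0.7000 tY=0.3580  stride 1/|dx|=2.0000 1/|dy|=1.1547
    cross y-line → (2,3), t=0.3580
    cross x-line → (3,3), t=0.7000
    cross y-line → (3,4), t=1.5127
    cross y-line → (3,5), t=2.6674 (wall)
  → r_2 = 2.6674
beam 3: φ=0°, α=105°
  d=(-0.2588,0.9659)  start (2,2)  tX=2.5114 tY=0.3209  stride 1/|dx|=3.8637 1/|dy|=1.0353
    cross y-line → (2,3), t=0.3209
    cross y-line → (2,4), t=1.3562 (wall)
  → r_3 = 1.3562
beam 4: φ=45°, α=150°
  d=(-0.8660,0.5000)  start (2,2)  tX=0.7506 tY=0.6200  stride 1/|dx|=1.1547 1/|dy|=2.0000
    cross y-line → (2,3), t=0.6200
    cross x-line → (1,3), t=0.7506
    cross x-line → (0,3), t=1.9053 (wall)
  → r_4 = 1.9053
beam 5: φ=90°, α=195°
  d=(-0.9659,-0.2588)  start (2,2)  tX=0.6729 tY=2.6660  stride 1/|dx|=1.0353 1/|dy|=3.8637
    cross x-line → (1,2), t=0.6729
    cross x-line → (0,2), t=1.7082 (wall)
  → r_5 = 1.7082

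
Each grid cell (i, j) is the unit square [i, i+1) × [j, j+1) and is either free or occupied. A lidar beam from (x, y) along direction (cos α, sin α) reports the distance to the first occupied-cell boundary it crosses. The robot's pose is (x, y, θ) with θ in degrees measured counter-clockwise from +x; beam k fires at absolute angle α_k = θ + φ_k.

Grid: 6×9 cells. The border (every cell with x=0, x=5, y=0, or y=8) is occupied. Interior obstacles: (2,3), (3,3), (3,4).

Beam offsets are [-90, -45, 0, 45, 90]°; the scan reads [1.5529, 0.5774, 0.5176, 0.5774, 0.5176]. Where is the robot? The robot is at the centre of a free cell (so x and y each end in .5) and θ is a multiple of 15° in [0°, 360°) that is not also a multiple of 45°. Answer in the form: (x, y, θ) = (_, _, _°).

Enumerate (i+0.5, j+0.5, θ) over the 25 free cells and 16 admissible headings. For each, cast all 5 beams and compare to the given ranges.
  (4.5, 2.5, 300°): beam 1 = 3.0000 ≠ 1.5529 ✗
  (3.5, 2.5, 255°): beam 1 = 2.5882 ≠ 1.5529 ✗
  (2.5, 7.5, 345°): beam 1 = 5.7956 ≠ 1.5529 ✗
  (2.5, 4.5, 195°): beam 1 = 3.6235 ≠ 1.5529 ✗
  …
  (2.5, 4.5, 285°): r_1=1.5529, r_2=0.5774, r_3=0.5176, r_4=0.5774, r_5=0.5176 — all match ✓
Only this pose fits every beam.

(x, y, θ) = (2.5, 4.5, 285°)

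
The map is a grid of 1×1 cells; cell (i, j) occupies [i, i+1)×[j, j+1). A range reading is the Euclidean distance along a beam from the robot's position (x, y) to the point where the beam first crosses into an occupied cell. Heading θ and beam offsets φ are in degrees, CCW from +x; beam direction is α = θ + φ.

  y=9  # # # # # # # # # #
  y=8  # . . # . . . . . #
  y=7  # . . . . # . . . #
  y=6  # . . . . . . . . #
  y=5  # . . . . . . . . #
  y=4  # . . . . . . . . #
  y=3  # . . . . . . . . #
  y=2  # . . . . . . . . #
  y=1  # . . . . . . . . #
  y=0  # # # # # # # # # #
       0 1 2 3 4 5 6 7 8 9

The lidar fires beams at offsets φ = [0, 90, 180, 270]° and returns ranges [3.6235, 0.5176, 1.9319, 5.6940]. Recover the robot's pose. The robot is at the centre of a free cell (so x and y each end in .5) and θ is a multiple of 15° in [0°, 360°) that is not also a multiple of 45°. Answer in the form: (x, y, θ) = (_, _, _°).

The pose lattice has 62·16 = 992 candidates. Test each by forward raycasting.
  (4.5, 7.5, 285°): beam 1 = 6.7293 ≠ 3.6235 ✗
  (6.5, 6.5, 345°): beam 1 = 2.5882 ≠ 3.6235 ✗
  (7.5, 1.5, 120°): beam 1 = 7.5056 ≠ 3.6235 ✗
  (5.5, 4.5, 150°): beam 1 = 5.1962 ≠ 3.6235 ✗
  …
  (4.5, 1.5, 165°): r_1=3.6235, r_2=0.5176, r_3=1.9319, r_4=5.6940 — all match ✓
Only this pose fits every beam.

(x, y, θ) = (4.5, 1.5, 165°)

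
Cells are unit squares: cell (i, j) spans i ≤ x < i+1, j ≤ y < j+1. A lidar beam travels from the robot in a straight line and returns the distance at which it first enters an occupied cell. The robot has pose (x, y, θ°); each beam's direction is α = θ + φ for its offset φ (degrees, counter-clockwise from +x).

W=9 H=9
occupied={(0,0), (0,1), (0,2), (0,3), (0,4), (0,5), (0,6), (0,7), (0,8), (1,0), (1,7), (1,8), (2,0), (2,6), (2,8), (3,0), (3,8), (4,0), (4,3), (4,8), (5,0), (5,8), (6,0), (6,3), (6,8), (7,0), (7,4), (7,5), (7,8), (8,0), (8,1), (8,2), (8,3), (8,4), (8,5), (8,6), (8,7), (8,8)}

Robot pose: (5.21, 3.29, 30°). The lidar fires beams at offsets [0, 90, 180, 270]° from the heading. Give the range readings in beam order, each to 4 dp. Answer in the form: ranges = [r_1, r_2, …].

ranges = [0.9122, 0.4200, 0.2425, 2.6443]

beam 1: φ=0°, α=30°
  direction (0.8660, 0.5000); cell (5,3); t to first gridline: x 0.9122, y 1.4200 (then +1.1547 / +2.0000)
    (6,3) via x @ 0.9122  # hit
  → r_1 = 0.9122
beam 2: φ=90°, α=120°
  direction (-0.5000, 0.8660); cell (5,3); t to first gridline: x 0.4200, y 0.8198 (then +2.0000 / +1.1547)
    (4,3) via x @ 0.4200  # hit
  → r_2 = 0.4200
beam 3: φ=180°, α=210°
  direction (-0.8660, -0.5000); cell (5,3); t to first gridline: x 0.2425, y 0.5800 (then +1.1547 / +2.0000)
    (4,3) via x @ 0.2425  # hit
  → r_3 = 0.2425
beam 4: φ=270°, α=300°
  direction (0.5000, -0.8660); cell (5,3); t to first gridline: x 1.5800, y 0.3349 (then +2.0000 / +1.1547)
    (5,2) via y @ 0.3349
    (5,1) via y @ 1.4896
    (6,1) via x @ 1.5800
    (6,0) via y @ 2.6443  # hit
  → r_4 = 2.6443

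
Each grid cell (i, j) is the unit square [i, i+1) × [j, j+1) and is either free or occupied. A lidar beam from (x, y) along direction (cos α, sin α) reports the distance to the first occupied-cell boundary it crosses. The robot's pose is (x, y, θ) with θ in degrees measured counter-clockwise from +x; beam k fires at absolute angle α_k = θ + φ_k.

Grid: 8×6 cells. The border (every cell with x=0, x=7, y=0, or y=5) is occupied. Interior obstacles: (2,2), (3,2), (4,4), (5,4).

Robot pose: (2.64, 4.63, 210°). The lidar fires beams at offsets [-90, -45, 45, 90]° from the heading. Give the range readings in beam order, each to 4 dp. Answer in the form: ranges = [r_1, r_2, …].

beam 1: φ=-90°, α=120°
  d=(-0.5000,0.8660)  start (2,4)  tX=1.2800 tY=0.4272  stride 1/|dx|=2.0000 1/|dy|=1.1547
    cross y-line → (2,5), t=0.4272 (wall)
  → r_1 = 0.4272
beam 2: φ=-45°, α=165°
  d=(-0.9659,0.2588)  start (2,4)  tX=0.6626 tY=1.4296  stride 1/|dx|=1.0353 1/|dy|=3.8637
    cross x-line → (1,4), t=0.6626
    cross y-line → (1,5), t=1.4296 (wall)
  → r_2 = 1.4296
beam 3: φ=45°, α=255°
  d=(-0.2588,-0.9659)  start (2,4)  tX=2.4728 tY=0.6522  stride 1/|dx|=3.8637 1/|dy|=1.0353
    cross y-line → (2,3), t=0.6522
    cross y-line → (2,2), t=1.6875 (wall)
  → r_3 = 1.6875
beam 4: φ=90°, α=300°
  d=(0.5000,-0.8660)  start (2,4)  tX=0.7200 tY=0.7275  stride 1/|dx|=2.0000 1/|dy|=1.1547
    cross x-line → (3,4), t=0.7200
    cross y-line → (3,3), t=0.7275
    cross y-line → (3,2), t=1.8822 (wall)
  → r_4 = 1.8822

ranges = [0.4272, 1.4296, 1.6875, 1.8822]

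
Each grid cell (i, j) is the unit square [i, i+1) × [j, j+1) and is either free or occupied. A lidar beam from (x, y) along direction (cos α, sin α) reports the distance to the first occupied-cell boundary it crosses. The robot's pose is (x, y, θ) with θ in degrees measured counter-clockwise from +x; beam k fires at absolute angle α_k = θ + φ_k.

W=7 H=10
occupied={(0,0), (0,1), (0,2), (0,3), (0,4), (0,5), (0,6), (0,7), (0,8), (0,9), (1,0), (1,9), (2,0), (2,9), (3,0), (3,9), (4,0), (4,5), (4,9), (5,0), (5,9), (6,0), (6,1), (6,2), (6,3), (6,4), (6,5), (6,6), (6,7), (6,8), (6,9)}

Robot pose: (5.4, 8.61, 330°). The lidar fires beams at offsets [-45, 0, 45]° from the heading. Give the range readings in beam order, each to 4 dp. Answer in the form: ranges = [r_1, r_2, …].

ranges = [2.3182, 0.6928, 0.6212]

beam 1: φ=-45°, α=285°
  direction (0.2588, -0.9659); cell (5,8); t to first gridline: x 2.3182, y 0.6315 (then +3.8637 / +1.0353)
    (5,7) via y @ 0.6315
    (5,6) via y @ 1.6668
    (6,6) via x @ 2.3182  # hit
  → r_1 = 2.3182
beam 2: φ=0°, α=330°
  direction (0.8660, -0.5000); cell (5,8); t to first gridline: x 0.6928, y 1.2200 (then +1.1547 / +2.0000)
    (6,8) via x @ 0.6928  # hit
  → r_2 = 0.6928
beam 3: φ=45°, α=15°
  direction (0.9659, 0.2588); cell (5,8); t to first gridline: x 0.6212, y 1.5068 (then +1.0353 / +3.8637)
    (6,8) via x @ 0.6212  # hit
  → r_3 = 0.6212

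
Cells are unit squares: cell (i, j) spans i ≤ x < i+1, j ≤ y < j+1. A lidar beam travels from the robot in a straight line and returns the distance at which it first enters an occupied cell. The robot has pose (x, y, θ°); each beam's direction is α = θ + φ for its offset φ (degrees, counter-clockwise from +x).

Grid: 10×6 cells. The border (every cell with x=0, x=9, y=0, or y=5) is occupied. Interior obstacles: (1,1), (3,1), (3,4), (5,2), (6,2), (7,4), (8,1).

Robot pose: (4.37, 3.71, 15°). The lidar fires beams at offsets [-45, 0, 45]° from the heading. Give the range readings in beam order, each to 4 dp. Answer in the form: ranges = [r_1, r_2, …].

ranges = [1.4200, 2.7228, 1.4896]

beam 1: φ=-45°, α=330°
  dir = (cos 330°, sin 330°) = (0.8660, -0.5000); from cell (4,3)
  next x-line at t=0.7275, next y-line at t=1.4200; Δt_x=1.1547, Δt_y=2.0000
    x: enter (5,3) at t=0.7275
    y: enter (5,2) at t=1.4200 ← occupied
  → r_1 = 1.4200
beam 2: φ=0°, α=15°
  dir = (cos 15°, sin 15°) = (0.9659, 0.2588); from cell (4,3)
  next x-line at t=0.6522, next y-line at t=1.1205; Δt_x=1.0353, Δt_y=3.8637
    x: enter (5,3) at t=0.6522
    y: enter (5,4) at t=1.1205
    x: enter (6,4) at t=1.6875
    x: enter (7,4) at t=2.7228 ← occupied
  → r_2 = 2.7228
beam 3: φ=45°, α=60°
  dir = (cos 60°, sin 60°) = (0.5000, 0.8660); from cell (4,3)
  next x-line at t=1.2600, next y-line at t=0.3349; Δt_x=2.0000, Δt_y=1.1547
    y: enter (4,4) at t=0.3349
    x: enter (5,4) at t=1.2600
    y: enter (5,5) at t=1.4896 ← occupied
  → r_3 = 1.4896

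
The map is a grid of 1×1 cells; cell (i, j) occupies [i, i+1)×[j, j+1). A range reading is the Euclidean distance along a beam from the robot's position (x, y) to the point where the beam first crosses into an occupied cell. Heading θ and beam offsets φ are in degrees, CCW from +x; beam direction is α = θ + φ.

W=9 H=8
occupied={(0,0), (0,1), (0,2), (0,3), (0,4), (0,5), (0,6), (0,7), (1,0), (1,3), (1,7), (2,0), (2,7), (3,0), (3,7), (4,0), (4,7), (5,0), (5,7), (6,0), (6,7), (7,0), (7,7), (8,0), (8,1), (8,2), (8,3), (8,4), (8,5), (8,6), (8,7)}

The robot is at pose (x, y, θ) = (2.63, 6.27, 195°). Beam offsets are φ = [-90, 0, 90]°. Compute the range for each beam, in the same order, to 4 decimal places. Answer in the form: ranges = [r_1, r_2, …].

beam 1: φ=-90°, α=105°
  cosα=-0.2588 sinα=0.9659 | (2,6) | tMaxX 2.4341 tMaxY 0.7558 | tΔX 3.8637 tΔY 1.0353
    t=0.7558 [y] (2,7) — stop
  → r_1 = 0.7558
beam 2: φ=0°, α=195°
  cosα=-0.9659 sinα=-0.2588 | (2,6) | tMaxX 0.6522 tMaxY 1.0432 | tΔX 1.0353 tΔY 3.8637
    t=0.6522 [x] (1,6)
    t=1.0432 [y] (1,5)
    t=1.6875 [x] (0,5) — stop
  → r_2 = 1.6875
beam 3: φ=90°, α=285°
  cosα=0.2588 sinα=-0.9659 | (2,6) | tMaxX 1.4296 tMaxY 0.2795 | tΔX 3.8637 tΔY 1.0353
    t=0.2795 [y] (2,5)
    t=1.3148 [y] (2,4)
    t=1.4296 [x] (3,4)
    t=2.3501 [y] (3,3)
    t=3.3854 [y] (3,2)
    t=4.4206 [y] (3,1)
    t=5.2933 [x] (4,1)
    t=5.4559 [y] (4,0) — stop
  → r_3 = 5.4559

ranges = [0.7558, 1.6875, 5.4559]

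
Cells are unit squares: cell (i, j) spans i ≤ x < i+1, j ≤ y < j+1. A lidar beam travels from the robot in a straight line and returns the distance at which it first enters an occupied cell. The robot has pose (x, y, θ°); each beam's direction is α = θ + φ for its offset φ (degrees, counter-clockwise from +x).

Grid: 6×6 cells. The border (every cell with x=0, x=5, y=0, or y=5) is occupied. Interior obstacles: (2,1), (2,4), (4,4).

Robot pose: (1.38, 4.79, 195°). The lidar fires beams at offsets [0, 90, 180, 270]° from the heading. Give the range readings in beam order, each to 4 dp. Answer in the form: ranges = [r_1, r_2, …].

beam 1: φ=0°, α=195°
  d=(-0.9659,-0.2588)  start (1,4)  tX=0.3934 tY=3.0523  stride 1/|dx|=1.0353 1/|dy|=3.8637
    cross x-line → (0,4), t=0.3934 (wall)
  → r_1 = 0.3934
beam 2: φ=90°, α=285°
  d=(0.2588,-0.9659)  start (1,4)  tX=2.3955 tY=0.8179  stride 1/|dx|=3.8637 1/|dy|=1.0353
    cross y-line → (1,3), t=0.8179
    cross y-line → (1,2), t=1.8531
    cross x-line → (2,2), t=2.3955
    cross y-line → (2,1), t=2.8884 (wall)
  → r_2 = 2.8884
beam 3: φ=180°, α=15°
  d=(0.9659,0.2588)  start (1,4)  tX=0.6419 tY=0.8114  stride 1/|dx|=1.0353 1/|dy|=3.8637
    cross x-line → (2,4), t=0.6419 (wall)
  → r_3 = 0.6419
beam 4: φ=270°, α=105°
  d=(-0.2588,0.9659)  start (1,4)  tX=1.4682 tY=0.2174  stride 1/|dx|=3.8637 1/|dy|=1.0353
    cross y-line → (1,5), t=0.2174 (wall)
  → r_4 = 0.2174

ranges = [0.3934, 2.8884, 0.6419, 0.2174]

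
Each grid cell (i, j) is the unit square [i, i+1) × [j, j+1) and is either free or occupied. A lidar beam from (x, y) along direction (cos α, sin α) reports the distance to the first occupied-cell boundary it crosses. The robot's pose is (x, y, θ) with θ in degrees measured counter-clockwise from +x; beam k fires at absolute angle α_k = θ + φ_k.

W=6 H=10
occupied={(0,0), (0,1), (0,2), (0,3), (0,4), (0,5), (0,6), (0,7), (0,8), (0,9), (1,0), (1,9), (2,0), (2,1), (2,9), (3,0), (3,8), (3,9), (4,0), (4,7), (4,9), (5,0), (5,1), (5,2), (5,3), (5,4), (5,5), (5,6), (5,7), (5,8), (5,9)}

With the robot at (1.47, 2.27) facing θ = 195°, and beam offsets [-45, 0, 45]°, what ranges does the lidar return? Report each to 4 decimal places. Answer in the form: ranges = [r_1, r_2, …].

beam 1: φ=-45°, α=150°
  direction (-0.8660, 0.5000); cell (1,2); t to first gridline: x 0.5427, y 1.4600 (then +1.1547 / +2.0000)
    (0,2) via x @ 0.5427  # hit
  → r_1 = 0.5427
beam 2: φ=0°, α=195°
  direction (-0.9659, -0.2588); cell (1,2); t to first gridline: x 0.4866, y 1.0432 (then +1.0353 / +3.8637)
    (0,2) via x @ 0.4866  # hit
  → r_2 = 0.4866
beam 3: φ=45°, α=240°
  direction (-0.5000, -0.8660); cell (1,2); t to first gridline: x 0.9400, y 0.3118 (then +2.0000 / +1.1547)
    (1,1) via y @ 0.3118
    (0,1) via x @ 0.9400  # hit
  → r_3 = 0.9400

ranges = [0.5427, 0.4866, 0.9400]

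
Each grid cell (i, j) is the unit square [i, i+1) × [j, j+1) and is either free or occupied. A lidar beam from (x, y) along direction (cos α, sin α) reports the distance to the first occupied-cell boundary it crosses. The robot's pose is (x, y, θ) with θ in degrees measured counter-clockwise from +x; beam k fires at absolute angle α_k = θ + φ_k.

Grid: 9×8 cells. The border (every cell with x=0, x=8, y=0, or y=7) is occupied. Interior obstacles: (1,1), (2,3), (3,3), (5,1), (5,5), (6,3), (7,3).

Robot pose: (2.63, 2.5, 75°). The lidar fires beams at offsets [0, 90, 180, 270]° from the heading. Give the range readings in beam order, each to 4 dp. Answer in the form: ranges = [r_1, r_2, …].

beam 1: φ=0°, α=75°
  dir = (cos 75°, sin 75°) = (0.2588, 0.9659); from cell (2,2)
  next x-line at t=1.4296, next y-line at t=0.5176; Δt_x=3.8637, Δt_y=1.0353
    y: enter (2,3) at t=0.5176 ← occupied
  → r_1 = 0.5176
beam 2: φ=90°, α=165°
  dir = (cos 165°, sin 165°) = (-0.9659, 0.2588); from cell (2,2)
  next x-line at t=0.6522, next y-line at t=1.9319; Δt_x=1.0353, Δt_y=3.8637
    x: enter (1,2) at t=0.6522
    x: enter (0,2) at t=1.6875 ← occupied
  → r_2 = 1.6875
beam 3: φ=180°, α=255°
  dir = (cos 255°, sin 255°) = (-0.2588, -0.9659); from cell (2,2)
  next x-line at t=2.4341, next y-line at t=0.5176; Δt_x=3.8637, Δt_y=1.0353
    y: enter (2,1) at t=0.5176
    y: enter (2,0) at t=1.5529 ← occupied
  → r_3 = 1.5529
beam 4: φ=270°, α=345°
  dir = (cos 345°, sin 345°) = (0.9659, -0.2588); from cell (2,2)
  next x-line at t=0.3831, next y-line at t=1.9319; Δt_x=1.0353, Δt_y=3.8637
    x: enter (3,2) at t=0.3831
    x: enter (4,2) at t=1.4183
    y: enter (4,1) at t=1.9319
    x: enter (5,1) at t=2.4536 ← occupied
  → r_4 = 2.4536

ranges = [0.5176, 1.6875, 1.5529, 2.4536]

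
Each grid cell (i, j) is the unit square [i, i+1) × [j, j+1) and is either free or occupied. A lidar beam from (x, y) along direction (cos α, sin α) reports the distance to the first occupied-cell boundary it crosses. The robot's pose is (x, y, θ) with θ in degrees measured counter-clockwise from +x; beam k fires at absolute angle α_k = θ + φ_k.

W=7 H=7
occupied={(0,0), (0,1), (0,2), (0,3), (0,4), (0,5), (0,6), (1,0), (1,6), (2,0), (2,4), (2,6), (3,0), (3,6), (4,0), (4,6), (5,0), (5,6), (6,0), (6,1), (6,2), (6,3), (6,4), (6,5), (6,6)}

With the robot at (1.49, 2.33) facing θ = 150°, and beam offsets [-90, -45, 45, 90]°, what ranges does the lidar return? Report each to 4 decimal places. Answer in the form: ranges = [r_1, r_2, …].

beam 1: φ=-90°, α=60°
  direction (0.5000, 0.8660); cell (1,2); t to first gridline: x 1.0200, y 0.7736 (then +2.0000 / +1.1547)
    (1,3) via y @ 0.7736
    (2,3) via x @ 1.0200
    (2,4) via y @ 1.9283  # hit
  → r_1 = 1.9283
beam 2: φ=-45°, α=105°
  direction (-0.2588, 0.9659); cell (1,2); t to first gridline: x 1.8932, y 0.6936 (then +3.8637 / +1.0353)
    (1,3) via y @ 0.6936
    (1,4) via y @ 1.7289
    (0,4) via x @ 1.8932  # hit
  → r_2 = 1.8932
beam 3: φ=45°, α=195°
  direction (-0.9659, -0.2588); cell (1,2); t to first gridline: x 0.5073, y 1.2750 (then +1.0353 / +3.8637)
    (0,2) via x @ 0.5073  # hit
  → r_3 = 0.5073
beam 4: φ=90°, α=240°
  direction (-0.5000, -0.8660); cell (1,2); t to first gridline: x 0.9800, y 0.3811 (then +2.0000 / +1.1547)
    (1,1) via y @ 0.3811
    (0,1) via x @ 0.9800  # hit
  → r_4 = 0.9800

ranges = [1.9283, 1.8932, 0.5073, 0.9800]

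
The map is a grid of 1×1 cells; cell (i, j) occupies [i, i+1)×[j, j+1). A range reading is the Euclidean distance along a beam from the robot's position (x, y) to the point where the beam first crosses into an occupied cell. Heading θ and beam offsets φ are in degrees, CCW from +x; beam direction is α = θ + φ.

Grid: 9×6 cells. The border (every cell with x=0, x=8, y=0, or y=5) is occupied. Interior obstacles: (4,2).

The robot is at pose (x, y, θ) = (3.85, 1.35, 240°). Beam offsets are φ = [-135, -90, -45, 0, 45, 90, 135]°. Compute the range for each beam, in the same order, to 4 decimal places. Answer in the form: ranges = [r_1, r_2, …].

beam 1: φ=-135°, α=105°
  dir = (cos 105°, sin 105°) = (-0.2588, 0.9659); from cell (3,1)
  next x-line at t=3.2841, next y-line at t=0.6729; Δt_x=3.8637, Δt_y=1.0353
    y: enter (3,2) at t=0.6729
    y: enter (3,3) at t=1.7082
    y: enter (3,4) at t=2.7435
    x: enter (2,4) at t=3.2841
    y: enter (2,5) at t=3.7788 ← occupied
  → r_1 = 3.7788
beam 2: φ=-90°, α=150°
  dir = (cos 150°, sin 150°) = (-0.8660, 0.5000); from cell (3,1)
  next x-line at t=0.9815, next y-line at t=1.3000; Δt_x=1.1547, Δt_y=2.0000
    x: enter (2,1) at t=0.9815
    y: enter (2,2) at t=1.3000
    x: enter (1,2) at t=2.1362
    x: enter (0,2) at t=3.2909 ← occupied
  → r_2 = 3.2909
beam 3: φ=-45°, α=195°
  dir = (cos 195°, sin 195°) = (-0.9659, -0.2588); from cell (3,1)
  next x-line at t=0.8800, next y-line at t=1.3523; Δt_x=1.0353, Δt_y=3.8637
    x: enter (2,1) at t=0.8800
    y: enter (2,0) at t=1.3523 ← occupied
  → r_3 = 1.3523
beam 4: φ=0°, α=240°
  dir = (cos 240°, sin 240°) = (-0.5000, -0.8660); from cell (3,1)
  next x-line at t=1.7000, next y-line at t=0.4041; Δt_x=2.0000, Δt_y=1.1547
    y: enter (3,0) at t=0.4041 ← occupied
  → r_4 = 0.4041
beam 5: φ=45°, α=285°
  dir = (cos 285°, sin 285°) = (0.2588, -0.9659); from cell (3,1)
  next x-line at t=0.5796, next y-line at t=0.3623; Δt_x=3.8637, Δt_y=1.0353
    y: enter (3,0) at t=0.3623 ← occupied
  → r_5 = 0.3623
beam 6: φ=90°, α=330°
  dir = (cos 330°, sin 330°) = (0.8660, -0.5000); from cell (3,1)
  next x-line at t=0.1732, next y-line at t=0.7000; Δt_x=1.1547, Δt_y=2.0000
    x: enter (4,1) at t=0.1732
    y: enter (4,0) at t=0.7000 ← occupied
  → r_6 = 0.7000
beam 7: φ=135°, α=15°
  dir = (cos 15°, sin 15°) = (0.9659, 0.2588); from cell (3,1)
  next x-line at t=0.1553, next y-line at t=2.5114; Δt_x=1.0353, Δt_y=3.8637
    x: enter (4,1) at t=0.1553
    x: enter (5,1) at t=1.1906
    x: enter (6,1) at t=2.2258
    y: enter (6,2) at t=2.5114
    x: enter (7,2) at t=3.2611
    x: enter (8,2) at t=4.2964 ← occupied
  → r_7 = 4.2964

ranges = [3.7788, 3.2909, 1.3523, 0.4041, 0.3623, 0.7000, 4.2964]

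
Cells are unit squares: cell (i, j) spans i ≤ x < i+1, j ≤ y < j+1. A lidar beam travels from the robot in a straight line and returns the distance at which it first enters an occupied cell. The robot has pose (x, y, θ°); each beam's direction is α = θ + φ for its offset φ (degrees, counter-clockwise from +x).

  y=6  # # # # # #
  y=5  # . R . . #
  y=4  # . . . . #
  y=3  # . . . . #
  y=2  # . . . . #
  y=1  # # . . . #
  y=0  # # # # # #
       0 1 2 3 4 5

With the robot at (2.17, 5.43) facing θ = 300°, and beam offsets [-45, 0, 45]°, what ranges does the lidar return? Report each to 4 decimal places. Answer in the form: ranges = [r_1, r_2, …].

beam 1: φ=-45°, α=255°
  dir = (cos 255°, sin 255°) = (-0.2588, -0.9659); from cell (2,5)
  next x-line at t=0.6568, next y-line at t=0.4452; Δt_x=3.8637, Δt_y=1.0353
    y: enter (2,4) at t=0.4452
    x: enter (1,4) at t=0.6568
    y: enter (1,3) at t=1.4804
    y: enter (1,2) at t=2.5157
    y: enter (1,1) at t=3.5510 ← occupied
  → r_1 = 3.5510
beam 2: φ=0°, α=300°
  dir = (cos 300°, sin 300°) = (0.5000, -0.8660); from cell (2,5)
  next x-line at t=1.6600, next y-line at t=0.4965; Δt_x=2.0000, Δt_y=1.1547
    y: enter (2,4) at t=0.4965
    y: enter (2,3) at t=1.6512
    x: enter (3,3) at t=1.6600
    y: enter (3,2) at t=2.8059
    x: enter (4,2) at t=3.6600
    y: enter (4,1) at t=3.9606
    y: enter (4,0) at t=5.1153 ← occupied
  → r_2 = 5.1153
beam 3: φ=45°, α=345°
  dir = (cos 345°, sin 345°) = (0.9659, -0.2588); from cell (2,5)
  next x-line at t=0.8593, next y-line at t=1.6614; Δt_x=1.0353, Δt_y=3.8637
    x: enter (3,5) at t=0.8593
    y: enter (3,4) at t=1.6614
    x: enter (4,4) at t=1.8946
    x: enter (5,4) at t=2.9298 ← occupied
  → r_3 = 2.9298

ranges = [3.5510, 5.1153, 2.9298]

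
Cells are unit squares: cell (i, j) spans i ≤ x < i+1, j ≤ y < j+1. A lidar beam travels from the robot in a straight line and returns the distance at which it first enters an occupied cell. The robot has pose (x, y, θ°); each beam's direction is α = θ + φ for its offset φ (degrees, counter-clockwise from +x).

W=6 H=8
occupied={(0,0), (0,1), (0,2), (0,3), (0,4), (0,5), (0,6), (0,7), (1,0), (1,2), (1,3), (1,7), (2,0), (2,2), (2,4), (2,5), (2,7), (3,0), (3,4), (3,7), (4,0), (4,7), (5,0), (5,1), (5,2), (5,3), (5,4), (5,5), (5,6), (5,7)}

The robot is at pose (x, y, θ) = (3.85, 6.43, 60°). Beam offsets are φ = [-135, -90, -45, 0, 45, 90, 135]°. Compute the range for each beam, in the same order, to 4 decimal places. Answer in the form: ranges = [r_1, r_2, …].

beam 1: φ=-135°, α=285°
  d=(0.2588,-0.9659)  start (3,6)  tX=0.5796 tY=0.4452  stride 1/|dx|=3.8637 1/|dy|=1.0353
    cross y-line → (3,5), t=0.4452
    cross x-line → (4,5), t=0.5796
    cross y-line → (4,4), t=1.4804
    cross y-line → (4,3), t=2.5157
    cross y-line → (4,2), t=3.5510
    cross x-line → (5,2), t=4.4433 (wall)
  → r_1 = 4.4433
beam 2: φ=-90°, α=330°
  d=(0.8660,-0.5000)  start (3,6)  tX=0.1732 tY=0.8600  stride 1/|dx|=1.1547 1/|dy|=2.0000
    cross x-line → (4,6), t=0.1732
    cross y-line → (4,5), t=0.8600
    cross x-line → (5,5), t=1.3279 (wall)
  → r_2 = 1.3279
beam 3: φ=-45°, α=15°
  d=(0.9659,0.2588)  start (3,6)  tX=0.1553 tY=2.2023  stride 1/|dx|=1.0353 1/|dy|=3.8637
    cross x-line → (4,6), t=0.1553
    cross x-line → (5,6), t=1.1906 (wall)
  → r_3 = 1.1906
beam 4: φ=0°, α=60°
  d=(0.5000,0.8660)  start (3,6)  tX=0.3000 tY=0.6582  stride 1/|dx|=2.0000 1/|dy|=1.1547
    cross x-line → (4,6), t=0.3000
    cross y-line → (4,7), t=0.6582 (wall)
  → r_4 = 0.6582
beam 5: φ=45°, α=105°
  d=(-0.2588,0.9659)  start (3,6)  tX=3.2841 tY=0.5901  stride 1/|dx|=3.8637 1/|dy|=1.0353
    cross y-line → (3,7), t=0.5901 (wall)
  → r_5 = 0.5901
beam 6: φ=90°, α=150°
  d=(-0.8660,0.5000)  start (3,6)  tX=0.9815 tY=1.1400  stride 1/|dx|=1.1547 1/|dy|=2.0000
    cross x-line → (2,6), t=0.9815
    cross y-line → (2,7), t=1.1400 (wall)
  → r_6 = 1.1400
beam 7: φ=135°, α=195°
  d=(-0.9659,-0.2588)  start (3,6)  tX=0.8800 tY=1.6614  stride 1/|dx|=1.0353 1/|dy|=3.8637
    cross x-line → (2,6), t=0.8800
    cross y-line → (2,5), t=1.6614 (wall)
  → r_7 = 1.6614

ranges = [4.4433, 1.3279, 1.1906, 0.6582, 0.5901, 1.1400, 1.6614]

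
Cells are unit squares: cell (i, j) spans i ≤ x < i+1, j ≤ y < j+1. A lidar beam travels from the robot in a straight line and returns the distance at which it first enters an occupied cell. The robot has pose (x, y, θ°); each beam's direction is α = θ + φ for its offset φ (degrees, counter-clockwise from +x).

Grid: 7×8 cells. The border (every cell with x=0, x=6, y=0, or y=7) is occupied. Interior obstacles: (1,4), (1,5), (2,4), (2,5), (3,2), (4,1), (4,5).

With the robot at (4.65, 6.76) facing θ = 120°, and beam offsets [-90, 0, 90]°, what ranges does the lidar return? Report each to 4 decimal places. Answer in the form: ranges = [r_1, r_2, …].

ranges = [0.4800, 0.2771, 1.9053]

beam 1: φ=-90°, α=30°
  cosα=0.8660 sinα=0.5000 | (4,6) | tMaxX 0.4041 tMaxY 0.4800 | tΔX 1.1547 tΔY 2.0000
    t=0.4041 [x] (5,6)
    t=0.4800 [y] (5,7) — stop
  → r_1 = 0.4800
beam 2: φ=0°, α=120°
  cosα=-0.5000 sinα=0.8660 | (4,6) | tMaxX 1.3000 tMaxY 0.2771 | tΔX 2.0000 tΔY 1.1547
    t=0.2771 [y] (4,7) — stop
  → r_2 = 0.2771
beam 3: φ=90°, α=210°
  cosα=-0.8660 sinα=-0.5000 | (4,6) | tMaxX 0.7506 tMaxY 1.5200 | tΔX 1.1547 tΔY 2.0000
    t=0.7506 [x] (3,6)
    t=1.5200 [y] (3,5)
    t=1.9053 [x] (2,5) — stop
  → r_3 = 1.9053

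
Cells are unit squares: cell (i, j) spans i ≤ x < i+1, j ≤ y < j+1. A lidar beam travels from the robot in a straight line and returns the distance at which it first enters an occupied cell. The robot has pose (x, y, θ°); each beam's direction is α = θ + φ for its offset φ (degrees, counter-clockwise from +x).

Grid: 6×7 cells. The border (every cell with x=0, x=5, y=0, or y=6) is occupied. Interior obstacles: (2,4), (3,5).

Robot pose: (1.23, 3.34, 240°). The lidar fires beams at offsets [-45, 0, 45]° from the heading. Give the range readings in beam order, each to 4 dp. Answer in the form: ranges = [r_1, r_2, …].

ranges = [0.2381, 0.4600, 2.4225]

beam 1: φ=-45°, α=195°
  d=(-0.9659,-0.2588)  start (1,3)  tX=0.2381 tY=1.3137  stride 1/|dx|=1.0353 1/|dy|=3.8637
    cross x-line → (0,3), t=0.2381 (wall)
  → r_1 = 0.2381
beam 2: φ=0°, α=240°
  d=(-0.5000,-0.8660)  start (1,3)  tX=0.4600 tY=0.3926  stride 1/|dx|=2.0000 1/|dy|=1.1547
    cross y-line → (1,2), t=0.3926
    cross x-line → (0,2), t=0.4600 (wall)
  → r_2 = 0.4600
beam 3: φ=45°, α=285°
  d=(0.2588,-0.9659)  start (1,3)  tX=2.9751 tY=0.3520  stride 1/|dx|=3.8637 1/|dy|=1.0353
    cross y-line → (1,2), t=0.3520
    cross y-line → (1,1), t=1.3873
    cross y-line → (1,0), t=2.4225 (wall)
  → r_3 = 2.4225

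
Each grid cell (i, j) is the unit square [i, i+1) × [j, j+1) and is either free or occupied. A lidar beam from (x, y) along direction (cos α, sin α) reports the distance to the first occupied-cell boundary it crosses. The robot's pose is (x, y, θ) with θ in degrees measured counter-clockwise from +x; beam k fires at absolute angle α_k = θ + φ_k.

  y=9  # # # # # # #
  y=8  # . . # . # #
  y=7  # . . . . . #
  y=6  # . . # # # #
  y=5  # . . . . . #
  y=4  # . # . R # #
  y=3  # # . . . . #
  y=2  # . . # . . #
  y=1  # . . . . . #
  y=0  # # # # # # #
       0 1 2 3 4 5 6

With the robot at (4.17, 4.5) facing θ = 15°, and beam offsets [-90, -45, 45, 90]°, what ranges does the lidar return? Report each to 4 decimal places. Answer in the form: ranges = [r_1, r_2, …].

beam 1: φ=-90°, α=285°
  cosα=0.2588 sinα=-0.9659 | (4,4) | tMaxX 3.2069 tMaxY 0.5176 | tΔX 3.8637 tΔY 1.0353
    t=0.5176 [y] (4,3)
    t=1.5529 [y] (4,2)
    t=2.5882 [y] (4,1)
    t=3.2069 [x] (5,1)
    t=3.6235 [y] (5,0) — stop
  → r_1 = 3.6235
beam 2: φ=-45°, α=330°
  cosα=0.8660 sinα=-0.5000 | (4,4) | tMaxX 0.9584 tMaxY 1.0000 | tΔX 1.1547 tΔY 2.0000
    t=0.9584 [x] (5,4) — stop
  → r_2 = 0.9584
beam 3: φ=45°, α=60°
  cosα=0.5000 sinα=0.8660 | (4,4) | tMaxX 1.6600 tMaxY 0.5774 | tΔX 2.0000 tΔY 1.1547
    t=0.5774 [y] (4,5)
    t=1.6600 [x] (5,5)
    t=1.7321 [y] (5,6) — stop
  → r_3 = 1.7321
beam 4: φ=90°, α=105°
  cosα=-0.2588 sinα=0.9659 | (4,4) | tMaxX 0.6568 tMaxY 0.5176 | tΔX 3.8637 tΔY 1.0353
    t=0.5176 [y] (4,5)
    t=0.6568 [x] (3,5)
    t=1.5529 [y] (3,6) — stop
  → r_4 = 1.5529

ranges = [3.6235, 0.9584, 1.7321, 1.5529]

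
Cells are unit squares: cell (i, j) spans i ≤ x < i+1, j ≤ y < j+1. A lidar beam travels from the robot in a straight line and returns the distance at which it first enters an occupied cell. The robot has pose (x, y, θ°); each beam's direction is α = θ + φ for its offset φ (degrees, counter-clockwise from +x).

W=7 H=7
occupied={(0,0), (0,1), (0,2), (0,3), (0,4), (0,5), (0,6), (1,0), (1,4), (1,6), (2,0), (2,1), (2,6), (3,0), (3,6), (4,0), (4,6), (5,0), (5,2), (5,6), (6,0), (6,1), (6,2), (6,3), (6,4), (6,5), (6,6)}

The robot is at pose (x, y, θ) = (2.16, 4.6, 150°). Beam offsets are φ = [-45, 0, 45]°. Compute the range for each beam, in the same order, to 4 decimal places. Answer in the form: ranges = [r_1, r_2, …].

beam 1: φ=-45°, α=105°
  cosα=-0.2588 sinα=0.9659 | (2,4) | tMaxX 0.6182 tMaxY 0.4141 | tΔX 3.8637 tΔY 1.0353
    t=0.4141 [y] (2,5)
    t=0.6182 [x] (1,5)
    t=1.4494 [y] (1,6) — stop
  → r_1 = 1.4494
beam 2: φ=0°, α=150°
  cosα=-0.8660 sinα=0.5000 | (2,4) | tMaxX 0.1848 tMaxY 0.8000 | tΔX 1.1547 tΔY 2.0000
    t=0.1848 [x] (1,4) — stop
  → r_2 = 0.1848
beam 3: φ=45°, α=195°
  cosα=-0.9659 sinα=-0.2588 | (2,4) | tMaxX 0.1656 tMaxY 2.3182 | tΔX 1.0353 tΔY 3.8637
    t=0.1656 [x] (1,4) — stop
  → r_3 = 0.1656

ranges = [1.4494, 0.1848, 0.1656]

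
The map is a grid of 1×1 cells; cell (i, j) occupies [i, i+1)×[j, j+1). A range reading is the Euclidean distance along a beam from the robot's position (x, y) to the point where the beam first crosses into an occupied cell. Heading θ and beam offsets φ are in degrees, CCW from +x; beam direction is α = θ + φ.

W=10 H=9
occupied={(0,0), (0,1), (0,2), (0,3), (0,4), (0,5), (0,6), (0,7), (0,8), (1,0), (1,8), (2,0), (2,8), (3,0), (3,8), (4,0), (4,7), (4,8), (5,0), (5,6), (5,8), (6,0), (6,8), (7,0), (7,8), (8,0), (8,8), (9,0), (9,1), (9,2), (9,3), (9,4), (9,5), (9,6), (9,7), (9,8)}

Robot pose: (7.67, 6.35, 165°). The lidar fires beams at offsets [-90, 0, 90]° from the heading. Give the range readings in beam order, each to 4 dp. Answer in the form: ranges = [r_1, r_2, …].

beam 1: φ=-90°, α=75°
  cosα=0.2588 sinα=0.9659 | (7,6) | tMaxX 1.2750 tMaxY 0.6729 | tΔX 3.8637 tΔY 1.0353
    t=0.6729 [y] (7,7)
    t=1.2750 [x] (8,7)
    t=1.7082 [y] (8,8) — stop
  → r_1 = 1.7082
beam 2: φ=0°, α=165°
  cosα=-0.9659 sinα=0.2588 | (7,6) | tMaxX 0.6936 tMaxY 2.5114 | tΔX 1.0353 tΔY 3.8637
    t=0.6936 [x] (6,6)
    t=1.7289 [x] (5,6) — stop
  → r_2 = 1.7289
beam 3: φ=90°, α=255°
  cosα=-0.2588 sinα=-0.9659 | (7,6) | tMaxX 2.5887 tMaxY 0.3623 | tΔX 3.8637 tΔY 1.0353
    t=0.3623 [y] (7,5)
    t=1.3976 [y] (7,4)
    t=2.4329 [y] (7,3)
    t=2.5887 [x] (6,3)
    t=3.4682 [y] (6,2)
    t=4.5035 [y] (6,1)
    t=5.5387 [y] (6,0) — stop
  → r_3 = 5.5387

ranges = [1.7082, 1.7289, 5.5387]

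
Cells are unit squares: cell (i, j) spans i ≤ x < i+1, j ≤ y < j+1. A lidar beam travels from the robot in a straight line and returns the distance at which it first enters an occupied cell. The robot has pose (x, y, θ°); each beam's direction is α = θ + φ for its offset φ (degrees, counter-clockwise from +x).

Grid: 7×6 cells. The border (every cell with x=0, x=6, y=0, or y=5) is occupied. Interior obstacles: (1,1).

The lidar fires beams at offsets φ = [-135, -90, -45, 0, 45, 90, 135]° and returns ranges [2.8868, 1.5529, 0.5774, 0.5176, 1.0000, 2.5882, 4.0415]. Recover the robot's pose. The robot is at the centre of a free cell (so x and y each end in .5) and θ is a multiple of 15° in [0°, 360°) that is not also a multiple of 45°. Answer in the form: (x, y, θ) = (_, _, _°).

(x, y, θ) = (3.5, 1.5, 285°)

Candidates: 19 free-cell centres × 16 headings = 304 poses. Raycast each; keep the one whose scan matches to 4 dp.
  (1.5, 3.5, 210°): beam 1 = 1.5529 ≠ 2.8868 ✗
  (4.5, 2.5, 150°): beam 1 = 1.5529 ≠ 2.8868 ✗
  (3.5, 1.5, 330°): beam 1 = 1.5529 ≠ 2.8868 ✗
  (1.5, 3.5, 30°): beam 1 = 1.5529 ≠ 2.8868 ✗
  …
  (3.5, 1.5, 285°): r_1=2.8868, r_2=1.5529, r_3=0.5774, r_4=0.5176, r_5=1.0000, r_6=2.5882, r_7=4.0415 — all match ✓
Only this pose fits every beam.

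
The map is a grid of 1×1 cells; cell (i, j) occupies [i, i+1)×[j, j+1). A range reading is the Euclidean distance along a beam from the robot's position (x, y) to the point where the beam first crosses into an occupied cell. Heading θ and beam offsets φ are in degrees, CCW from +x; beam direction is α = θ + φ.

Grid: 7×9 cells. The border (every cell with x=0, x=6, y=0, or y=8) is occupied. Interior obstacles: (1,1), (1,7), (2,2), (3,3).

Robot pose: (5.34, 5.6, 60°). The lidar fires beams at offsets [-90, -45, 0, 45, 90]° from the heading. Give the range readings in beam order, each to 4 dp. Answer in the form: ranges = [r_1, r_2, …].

beam 1: φ=-90°, α=330°
  d=(0.8660,-0.5000)  start (5,5)  tX=0.7621 tY=1.2000  stride 1/|dx|=1.1547 1/|dy|=2.0000
    cross x-line → (6,5), t=0.7621 (wall)
  → r_1 = 0.7621
beam 2: φ=-45°, α=15°
  d=(0.9659,0.2588)  start (5,5)  tX=0.6833 tY=1.5455  stride 1/|dx|=1.0353 1/|dy|=3.8637
    cross x-line → (6,5), t=0.6833 (wall)
  → r_2 = 0.6833
beam 3: φ=0°, α=60°
  d=(0.5000,0.8660)  start (5,5)  tX=1.3200 tY=0.4619  stride 1/|dx|=2.0000 1/|dy|=1.1547
    cross y-line → (5,6), t=0.4619
    cross x-line → (6,6), t=1.3200 (wall)
  → r_3 = 1.3200
beam 4: φ=45°, α=105°
  d=(-0.2588,0.9659)  start (5,5)  tX=1.3137 tY=0.4141  stride 1/|dx|=3.8637 1/|dy|=1.0353
    cross y-line → (5,6), t=0.4141
    cross x-line → (4,6), t=1.3137
    cross y-line → (4,7), t=1.4494
    cross y-line → (4,8), t=2.4847 (wall)
  → r_4 = 2.4847
beam 5: φ=90°, α=150°
  d=(-0.8660,0.5000)  start (5,5)  tX=0.3926 tY=0.8000  stride 1/|dx|=1.1547 1/|dy|=2.0000
    cross x-line → (4,5), t=0.3926
    cross y-line → (4,6), t=0.8000
    cross x-line → (3,6), t=1.5473
    cross x-line → (2,6), t=2.7020
    cross y-line → (2,7), t=2.8000
    cross x-line → (1,7), t=3.8567 (wall)
  → r_5 = 3.8567

ranges = [0.7621, 0.6833, 1.3200, 2.4847, 3.8567]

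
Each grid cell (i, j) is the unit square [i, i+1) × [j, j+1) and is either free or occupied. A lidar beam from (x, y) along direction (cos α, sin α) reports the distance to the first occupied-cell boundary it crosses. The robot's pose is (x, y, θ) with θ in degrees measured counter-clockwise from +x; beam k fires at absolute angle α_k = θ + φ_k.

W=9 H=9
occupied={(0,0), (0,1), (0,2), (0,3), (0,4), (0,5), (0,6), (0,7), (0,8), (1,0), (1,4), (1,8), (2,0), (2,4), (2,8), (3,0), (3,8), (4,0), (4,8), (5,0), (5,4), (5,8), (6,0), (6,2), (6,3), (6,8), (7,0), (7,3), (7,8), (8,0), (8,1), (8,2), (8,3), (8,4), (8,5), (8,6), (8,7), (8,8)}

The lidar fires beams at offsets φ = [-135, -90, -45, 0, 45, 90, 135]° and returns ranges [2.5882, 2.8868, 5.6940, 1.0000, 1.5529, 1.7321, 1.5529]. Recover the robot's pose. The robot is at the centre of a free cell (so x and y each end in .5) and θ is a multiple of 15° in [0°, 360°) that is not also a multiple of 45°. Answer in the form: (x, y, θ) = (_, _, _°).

Enumerate (i+0.5, j+0.5, θ) over the 43 free cells and 16 admissible headings. For each, cast all 7 beams and compare to the given ranges.
  (6.5, 4.5, 210°): beam 1 = 3.6235 ≠ 2.5882 ✗
  (2.5, 3.5, 330°): beam 1 = 1.5529 ≠ 2.5882 ✗
  (3.5, 1.5, 30°): beam 1 = 0.5176 ≠ 2.5882 ✗
  …
  (6.5, 5.5, 210°): r_1=2.5882, r_2=2.8868, r_3=5.6940, r_4=1.0000, r_5=1.5529, r_6=1.7321, r_7=1.5529 — all match ✓
No second candidate reproduces the full scan.

(x, y, θ) = (6.5, 5.5, 210°)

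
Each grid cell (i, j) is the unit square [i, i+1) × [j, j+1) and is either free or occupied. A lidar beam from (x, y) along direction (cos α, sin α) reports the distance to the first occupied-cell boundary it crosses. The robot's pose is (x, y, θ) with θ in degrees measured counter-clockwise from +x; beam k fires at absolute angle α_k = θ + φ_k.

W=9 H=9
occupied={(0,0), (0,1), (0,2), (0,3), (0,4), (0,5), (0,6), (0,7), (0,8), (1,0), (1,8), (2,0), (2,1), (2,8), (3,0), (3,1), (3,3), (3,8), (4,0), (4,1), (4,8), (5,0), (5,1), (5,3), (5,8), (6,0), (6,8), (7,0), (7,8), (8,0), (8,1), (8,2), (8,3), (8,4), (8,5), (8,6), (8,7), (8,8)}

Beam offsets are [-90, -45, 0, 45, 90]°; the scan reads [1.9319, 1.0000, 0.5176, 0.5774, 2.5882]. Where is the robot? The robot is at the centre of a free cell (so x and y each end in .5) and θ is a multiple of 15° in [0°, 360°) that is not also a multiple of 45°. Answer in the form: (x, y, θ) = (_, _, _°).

(x, y, θ) = (5.5, 2.5, 255°)

Candidates: 43 free-cell centres × 16 headings = 688 poses. Raycast each; keep the one whose scan matches to 4 dp.
  (2.5, 5.5, 240°): beam 1 = 1.7321 ≠ 1.9319 ✗
  (5.5, 6.5, 210°): beam 1 = 1.7321 ≠ 1.9319 ✗
  (1.5, 4.5, 30°): beam 1 = 2.8868 ≠ 1.9319 ✗
  …
  (5.5, 2.5, 255°): r_1=1.9319, r_2=1.0000, r_3=0.5176, r_4=0.5774, r_5=2.5882 — all match ✓
Unique over the lattice → pose = (5.5, 2.5, 255°).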